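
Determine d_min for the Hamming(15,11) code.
d_min = 3 (every single-error-correcting Hamming code has d_min = 3).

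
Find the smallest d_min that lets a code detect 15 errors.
Detecting e errors requires d_min ≥ e + 1 = 15 + 1 = 16.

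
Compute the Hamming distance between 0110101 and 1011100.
XOR = 1101001, count of 1s = 4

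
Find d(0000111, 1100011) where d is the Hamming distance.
XOR = 1100100, count of 1s = 3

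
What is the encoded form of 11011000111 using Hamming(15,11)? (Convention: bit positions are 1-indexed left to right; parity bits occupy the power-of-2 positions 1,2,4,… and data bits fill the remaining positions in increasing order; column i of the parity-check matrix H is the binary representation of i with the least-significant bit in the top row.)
Codeword c = d · G (mod 2), d = 11011000111:
  c[0] = d·G[:,0] = (11011000111)·(11011010101) mod 2 = 1+1+0+1+1+0+0+0+1+0+1 mod 2 = 0
  c[1] = d·G[:,1] = (11011000111)·(10110110011) mod 2 = 1+0+0+1+0+0+0+0+0+1+1 mod 2 = 0
  c[2] = d·G[:,2] = (11011000111)·(10000000000) mod 2 = 1+0+0+0+0+0+0+0+0+0+0 mod 2 = 1
  c[3] = d·G[:,3] = (11011000111)·(01110001111) mod 2 = 0+1+0+1+0+0+0+0+1+1+1 mod 2 = 1
  c[4] = d·G[:,4] = (11011000111)·(01000000000) mod 2 = 0+1+0+0+0+0+0+0+0+0+0 mod 2 = 1
  c[5] = d·G[:,5] = (11011000111)·(00100000000) mod 2 = 0+0+0+0+0+0+0+0+0+0+0 mod 2 = 0
  c[6] = d·G[:,6] = (11011000111)·(00010000000) mod 2 = 0+0+0+1+0+0+0+0+0+0+0 mod 2 = 1
  c[7] = d·G[:,7] = (11011000111)·(00001111111) mod 2 = 0+0+0+0+1+0+0+0+1+1+1 mod 2 = 0
  c[8] = d·G[:,8] = (11011000111)·(00001000000) mod 2 = 0+0+0+0+1+0+0+0+0+0+0 mod 2 = 1
  c[9] = d·G[:,9] = (11011000111)·(00000100000) mod 2 = 0+0+0+0+0+0+0+0+0+0+0 mod 2 = 0
  c[10] = d·G[:,10] = (11011000111)·(00000010000) mod 2 = 0+0+0+0+0+0+0+0+0+0+0 mod 2 = 0
  c[11] = d·G[:,11] = (11011000111)·(00000001000) mod 2 = 0+0+0+0+0+0+0+0+0+0+0 mod 2 = 0
  c[12] = d·G[:,12] = (11011000111)·(00000000100) mod 2 = 0+0+0+0+0+0+0+0+1+0+0 mod 2 = 1
  c[13] = d·G[:,13] = (11011000111)·(00000000010) mod 2 = 0+0+0+0+0+0+0+0+0+1+0 mod 2 = 1
  c[14] = d·G[:,14] = (11011000111)·(00000000001) mod 2 = 0+0+0+0+0+0+0+0+0+0+1 mod 2 = 1
Codeword = 001110101000111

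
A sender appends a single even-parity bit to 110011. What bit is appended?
Sum of data bits: 1+1+0+0+1+1 = 4.
4 mod 2 = 0, so parity bit = 0.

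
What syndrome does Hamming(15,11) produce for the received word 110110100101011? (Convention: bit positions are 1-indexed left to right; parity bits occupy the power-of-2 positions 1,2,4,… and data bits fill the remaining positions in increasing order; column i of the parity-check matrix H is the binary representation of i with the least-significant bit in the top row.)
Syndrome s = H · r^T (mod 2), r = 110110100101011:
  s[0] = (101010101010101)·(110110100101011) mod 2 = 1+0+0+0+1+0+1+0+0+0+0+0+0+0+1 mod 2 = 0
  s[1] = (011001100110011)·(110110100101011) mod 2 = 0+1+0+0+0+0+1+0+0+1+0+0+0+1+1 mod 2 = 1
  s[2] = (000111100001111)·(110110100101011) mod 2 = 0+0+0+1+1+0+1+0+0+0+0+1+0+1+1 mod 2 = 0
  s[3] = (000000011111111)·(110110100101011) mod 2 = 0+0+0+0+0+0+0+0+0+1+0+1+0+1+1 mod 2 = 0
Syndrome = 0100
Non-zero syndrome: error at position 2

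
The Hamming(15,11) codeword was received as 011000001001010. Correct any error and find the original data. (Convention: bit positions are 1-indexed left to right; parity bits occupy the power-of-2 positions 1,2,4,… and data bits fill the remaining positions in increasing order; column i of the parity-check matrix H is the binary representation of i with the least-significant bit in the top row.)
Syndrome s = H · r^T (mod 2), r = 011000001001010:
  s[0] = (101010101010101)·(011000001001010) mod 2 = 0+0+1+0+0+0+0+0+1+0+0+0+0+0+0 mod 2 = 0
  s[1] = (011001100110011)·(011000001001010) mod 2 = 0+1+1+0+0+0+0+0+0+0+0+0+0+1+0 mod 2 = 1
  s[2] = (000111100001111)·(011000001001010) mod 2 = 0+0+0+0+0+0+0+0+0+0+0+1+0+1+0 mod 2 = 0
  s[3] = (000000011111111)·(011000001001010) mod 2 = 0+0+0+0+0+0+0+0+1+0+0+1+0+1+0 mod 2 = 1
Syndrome = 0101
Column 10 of H equals this syndrome → error at bit 10 (1-indexed).
Flip bit 10: 011000001001010 → 011000001101010
Extract data bits at positions {3,5,6,7,9,10,11,12,13,14,15}: 10001101010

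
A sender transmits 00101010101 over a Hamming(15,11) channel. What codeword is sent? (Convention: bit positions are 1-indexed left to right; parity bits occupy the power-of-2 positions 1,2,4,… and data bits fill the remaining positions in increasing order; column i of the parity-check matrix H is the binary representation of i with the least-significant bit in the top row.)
Codeword c = d · G (mod 2), d = 00101010101:
  c[0] = d·G[:,0] = (00101010101)·(11011010101) mod 2 = 0+0+0+0+1+0+1+0+1+0+1 mod 2 = 0
  c[1] = d·G[:,1] = (00101010101)·(10110110011) mod 2 = 0+0+1+0+0+0+1+0+0+0+1 mod 2 = 1
  c[2] = d·G[:,2] = (00101010101)·(10000000000) mod 2 = 0+0+0+0+0+0+0+0+0+0+0 mod 2 = 0
  c[3] = d·G[:,3] = (00101010101)·(01110001111) mod 2 = 0+0+1+0+0+0+0+0+1+0+1 mod 2 = 1
  c[4] = d·G[:,4] = (00101010101)·(01000000000) mod 2 = 0+0+0+0+0+0+0+0+0+0+0 mod 2 = 0
  c[5] = d·G[:,5] = (00101010101)·(00100000000) mod 2 = 0+0+1+0+0+0+0+0+0+0+0 mod 2 = 1
  c[6] = d·G[:,6] = (00101010101)·(00010000000) mod 2 = 0+0+0+0+0+0+0+0+0+0+0 mod 2 = 0
  c[7] = d·G[:,7] = (00101010101)·(00001111111) mod 2 = 0+0+0+0+1+0+1+0+1+0+1 mod 2 = 0
  c[8] = d·G[:,8] = (00101010101)·(00001000000) mod 2 = 0+0+0+0+1+0+0+0+0+0+0 mod 2 = 1
  c[9] = d·G[:,9] = (00101010101)·(00000100000) mod 2 = 0+0+0+0+0+0+0+0+0+0+0 mod 2 = 0
  c[10] = d·G[:,10] = (00101010101)·(00000010000) mod 2 = 0+0+0+0+0+0+1+0+0+0+0 mod 2 = 1
  c[11] = d·G[:,11] = (00101010101)·(00000001000) mod 2 = 0+0+0+0+0+0+0+0+0+0+0 mod 2 = 0
  c[12] = d·G[:,12] = (00101010101)·(00000000100) mod 2 = 0+0+0+0+0+0+0+0+1+0+0 mod 2 = 1
  c[13] = d·G[:,13] = (00101010101)·(00000000010) mod 2 = 0+0+0+0+0+0+0+0+0+0+0 mod 2 = 0
  c[14] = d·G[:,14] = (00101010101)·(00000000001) mod 2 = 0+0+0+0+0+0+0+0+0+0+1 mod 2 = 1
Codeword = 010101001010101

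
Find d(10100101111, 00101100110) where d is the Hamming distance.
XOR = 10001001001, count of 1s = 4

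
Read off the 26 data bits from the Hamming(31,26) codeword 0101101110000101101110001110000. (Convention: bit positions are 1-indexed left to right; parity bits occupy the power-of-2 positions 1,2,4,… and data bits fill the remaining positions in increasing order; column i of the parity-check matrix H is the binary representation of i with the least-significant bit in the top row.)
Parity bits occupy power-of-2 positions; data bits are at positions {3,5,6,7,9,10,11,12,13,14,15,17,18,19,20,21,22,23,24,25,26,27,28,29,30,31} (1-indexed).
Extract: c[3]=0 c[5]=1 c[6]=0 c[7]=1 c[9]=1 c[10]=0 c[11]=0 c[12]=0 c[13]=0 c[14]=1 c[15]=0 c[17]=1 c[18]=0 c[19]=1 c[20]=1 c[21]=1 c[22]=0 c[23]=0 c[24]=0 c[25]=1 c[26]=1 c[27]=1 c[28]=0 c[29]=0 c[30]=0 c[31]=0
Data = 01011000010101110001110000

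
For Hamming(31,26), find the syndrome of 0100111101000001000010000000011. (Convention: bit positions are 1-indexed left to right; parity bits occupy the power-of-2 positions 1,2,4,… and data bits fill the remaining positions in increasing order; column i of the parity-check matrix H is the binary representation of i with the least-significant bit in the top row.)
Syndrome s = H · r^T (mod 2), r = 0100111101000001000010000000011:
  s[0] = (1010101010101010101010101010101)·(0100111101000001000010000000011) mod 2 = 0+0+0+0+1+0+1+0+0+0+0+0+0+0+0+0+0+0+0+0+1+0+0+0+0+0+0+0+0+0+1 mod 2 = 0
  s[1] = (0110011001100110011001100110011)·(0100111101000001000010000000011) mod 2 = 0+1+0+0+0+1+1+0+0+1+0+0+0+0+0+0+0+0+0+0+0+0+0+0+0+0+0+0+0+1+1 mod 2 = 0
  s[2] = (0001111000011110000111100001111)·(0100111101000001000010000000011) mod 2 = 0+0+0+0+1+1+1+0+0+0+0+0+0+0+0+0+0+0+0+0+1+0+0+0+0+0+0+0+0+1+1 mod 2 = 0
  s[3] = (0000000111111110000000011111111)·(0100111101000001000010000000011) mod 2 = 0+0+0+0+0+0+0+1+0+1+0+0+0+0+0+0+0+0+0+0+0+0+0+0+0+0+0+0+0+1+1 mod 2 = 0
  s[4] = (0000000000000001111111111111111)·(0100111101000001000010000000011) mod 2 = 0+0+0+0+0+0+0+0+0+0+0+0+0+0+0+1+0+0+0+0+1+0+0+0+0+0+0+0+0+1+1 mod 2 = 0
Syndrome = 00000
s = 0: no error detected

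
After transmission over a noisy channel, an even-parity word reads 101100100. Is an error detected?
Sum of received bits: 1+0+1+1+0+0+1+0+0 = 4; 4 mod 2 = 0. Result is 0 → no error detected.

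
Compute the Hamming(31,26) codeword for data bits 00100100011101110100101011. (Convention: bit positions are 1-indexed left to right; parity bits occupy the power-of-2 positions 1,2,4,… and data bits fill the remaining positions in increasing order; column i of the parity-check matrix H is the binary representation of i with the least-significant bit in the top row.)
Codeword c = d · G (mod 2), d = 00100100011101110100101011:
  c[0] = d·G[:,0] = (00100100011101110100101011)·(11011010101101010101010101) mod 2 = 0+0+0+0+0+0+0+0+0+0+1+1+0+1+0+1+0+1+0+0+0+0+0+0+0+1 mod 2 = 0
  c[1] = d·G[:,1] = (00100100011101110100101011)·(10110110011011001100110011) mod 2 = 0+0+1+0+0+1+0+0+0+1+1+0+0+1+0+0+0+1+0+0+1+0+0+0+1+1 mod 2 = 1
  c[2] = d·G[:,2] = (00100100011101110100101011)·(10000000000000000000000000) mod 2 = 0+0+0+0+0+0+0+0+0+0+0+0+0+0+0+0+0+0+0+0+0+0+0+0+0+0 mod 2 = 0
  c[3] = d·G[:,3] = (00100100011101110100101011)·(01110001111000111100001111) mod 2 = 0+0+1+0+0+0+0+0+0+1+1+0+0+0+1+1+0+1+0+0+0+0+1+0+1+1 mod 2 = 1
  c[4] = d·G[:,4] = (00100100011101110100101011)·(01000000000000000000000000) mod 2 = 0+0+0+0+0+0+0+0+0+0+0+0+0+0+0+0+0+0+0+0+0+0+0+0+0+0 mod 2 = 0
  c[5] = d·G[:,5] = (00100100011101110100101011)·(00100000000000000000000000) mod 2 = 0+0+1+0+0+0+0+0+0+0+0+0+0+0+0+0+0+0+0+0+0+0+0+0+0+0 mod 2 = 1
  c[6] = d·G[:,6] = (00100100011101110100101011)·(00010000000000000000000000) mod 2 = 0+0+0+0+0+0+0+0+0+0+0+0+0+0+0+0+0+0+0+0+0+0+0+0+0+0 mod 2 = 0
  c[7] = d·G[:,7] = (00100100011101110100101011)·(00001111111000000011111111) mod 2 = 0+0+0+0+0+1+0+0+0+1+1+0+0+0+0+0+0+0+0+0+1+0+1+0+1+1 mod 2 = 1
  c[8] = d·G[:,8] = (00100100011101110100101011)·(00001000000000000000000000) mod 2 = 0+0+0+0+0+0+0+0+0+0+0+0+0+0+0+0+0+0+0+0+0+0+0+0+0+0 mod 2 = 0
  c[9] = d·G[:,9] = (00100100011101110100101011)·(00000100000000000000000000) mod 2 = 0+0+0+0+0+1+0+0+0+0+0+0+0+0+0+0+0+0+0+0+0+0+0+0+0+0 mod 2 = 1
  c[10] = d·G[:,10] = (00100100011101110100101011)·(00000010000000000000000000) mod 2 = 0+0+0+0+0+0+0+0+0+0+0+0+0+0+0+0+0+0+0+0+0+0+0+0+0+0 mod 2 = 0
  c[11] = d·G[:,11] = (00100100011101110100101011)·(00000001000000000000000000) mod 2 = 0+0+0+0+0+0+0+0+0+0+0+0+0+0+0+0+0+0+0+0+0+0+0+0+0+0 mod 2 = 0
  c[12] = d·G[:,12] = (00100100011101110100101011)·(00000000100000000000000000) mod 2 = 0+0+0+0+0+0+0+0+0+0+0+0+0+0+0+0+0+0+0+0+0+0+0+0+0+0 mod 2 = 0
  c[13] = d·G[:,13] = (00100100011101110100101011)·(00000000010000000000000000) mod 2 = 0+0+0+0+0+0+0+0+0+1+0+0+0+0+0+0+0+0+0+0+0+0+0+0+0+0 mod 2 = 1
  c[14] = d·G[:,14] = (00100100011101110100101011)·(00000000001000000000000000) mod 2 = 0+0+0+0+0+0+0+0+0+0+1+0+0+0+0+0+0+0+0+0+0+0+0+0+0+0 mod 2 = 1
  c[15] = d·G[:,15] = (00100100011101110100101011)·(00000000000111111111111111) mod 2 = 0+0+0+0+0+0+0+0+0+0+0+1+0+1+1+1+0+1+0+0+1+0+1+0+1+1 mod 2 = 1
  c[16] = d·G[:,16] = (00100100011101110100101011)·(00000000000100000000000000) mod 2 = 0+0+0+0+0+0+0+0+0+0+0+1+0+0+0+0+0+0+0+0+0+0+0+0+0+0 mod 2 = 1
  c[17] = d·G[:,17] = (00100100011101110100101011)·(00000000000010000000000000) mod 2 = 0+0+0+0+0+0+0+0+0+0+0+0+0+0+0+0+0+0+0+0+0+0+0+0+0+0 mod 2 = 0
  c[18] = d·G[:,18] = (00100100011101110100101011)·(00000000000001000000000000) mod 2 = 0+0+0+0+0+0+0+0+0+0+0+0+0+1+0+0+0+0+0+0+0+0+0+0+0+0 mod 2 = 1
  c[19] = d·G[:,19] = (00100100011101110100101011)·(00000000000000100000000000) mod 2 = 0+0+0+0+0+0+0+0+0+0+0+0+0+0+1+0+0+0+0+0+0+0+0+0+0+0 mod 2 = 1
  c[20] = d·G[:,20] = (00100100011101110100101011)·(00000000000000010000000000) mod 2 = 0+0+0+0+0+0+0+0+0+0+0+0+0+0+0+1+0+0+0+0+0+0+0+0+0+0 mod 2 = 1
  c[21] = d·G[:,21] = (00100100011101110100101011)·(00000000000000001000000000) mod 2 = 0+0+0+0+0+0+0+0+0+0+0+0+0+0+0+0+0+0+0+0+0+0+0+0+0+0 mod 2 = 0
  c[22] = d·G[:,22] = (00100100011101110100101011)·(00000000000000000100000000) mod 2 = 0+0+0+0+0+0+0+0+0+0+0+0+0+0+0+0+0+1+0+0+0+0+0+0+0+0 mod 2 = 1
  c[23] = d·G[:,23] = (00100100011101110100101011)·(00000000000000000010000000) mod 2 = 0+0+0+0+0+0+0+0+0+0+0+0+0+0+0+0+0+0+0+0+0+0+0+0+0+0 mod 2 = 0
  c[24] = d·G[:,24] = (00100100011101110100101011)·(00000000000000000001000000) mod 2 = 0+0+0+0+0+0+0+0+0+0+0+0+0+0+0+0+0+0+0+0+0+0+0+0+0+0 mod 2 = 0
  c[25] = d·G[:,25] = (00100100011101110100101011)·(00000000000000000000100000) mod 2 = 0+0+0+0+0+0+0+0+0+0+0+0+0+0+0+0+0+0+0+0+1+0+0+0+0+0 mod 2 = 1
  c[26] = d·G[:,26] = (00100100011101110100101011)·(00000000000000000000010000) mod 2 = 0+0+0+0+0+0+0+0+0+0+0+0+0+0+0+0+0+0+0+0+0+0+0+0+0+0 mod 2 = 0
  c[27] = d·G[:,27] = (00100100011101110100101011)·(00000000000000000000001000) mod 2 = 0+0+0+0+0+0+0+0+0+0+0+0+0+0+0+0+0+0+0+0+0+0+1+0+0+0 mod 2 = 1
  c[28] = d·G[:,28] = (00100100011101110100101011)·(00000000000000000000000100) mod 2 = 0+0+0+0+0+0+0+0+0+0+0+0+0+0+0+0+0+0+0+0+0+0+0+0+0+0 mod 2 = 0
  c[29] = d·G[:,29] = (00100100011101110100101011)·(00000000000000000000000010) mod 2 = 0+0+0+0+0+0+0+0+0+0+0+0+0+0+0+0+0+0+0+0+0+0+0+0+1+0 mod 2 = 1
  c[30] = d·G[:,30] = (00100100011101110100101011)·(00000000000000000000000001) mod 2 = 0+0+0+0+0+0+0+0+0+0+0+0+0+0+0+0+0+0+0+0+0+0+0+0+0+1 mod 2 = 1
Codeword = 0101010101000111101110100101011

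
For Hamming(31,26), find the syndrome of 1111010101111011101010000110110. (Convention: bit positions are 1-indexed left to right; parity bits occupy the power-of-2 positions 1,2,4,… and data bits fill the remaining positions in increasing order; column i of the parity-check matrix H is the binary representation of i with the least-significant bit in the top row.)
Syndrome s = H · r^T (mod 2), r = 1111010101111011101010000110110:
  s[0] = (1010101010101010101010101010101)·(1111010101111011101010000110110) mod 2 = 1+0+1+0+0+0+0+0+0+0+1+0+1+0+1+0+1+0+1+0+1+0+0+0+0+0+1+0+1+0+0 mod 2 = 0
  s[1] = (0110011001100110011001100110011)·(1111010101111011101010000110110) mod 2 = 0+1+1+0+0+1+0+0+0+1+1+0+0+0+1+0+0+0+1+0+0+0+0+0+0+1+1+0+0+1+0 mod 2 = 0
  s[2] = (0001111000011110000111100001111)·(1111010101111011101010000110110) mod 2 = 0+0+0+1+0+1+0+0+0+0+0+1+1+0+1+0+0+0+0+0+1+0+0+0+0+0+0+0+1+1+0 mod 2 = 0
  s[3] = (0000000111111110000000011111111)·(1111010101111011101010000110110) mod 2 = 0+0+0+0+0+0+0+1+0+1+1+1+1+0+1+0+0+0+0+0+0+0+0+0+0+1+1+0+1+1+0 mod 2 = 0
  s[4] = (0000000000000001111111111111111)·(1111010101111011101010000110110) mod 2 = 0+0+0+0+0+0+0+0+0+0+0+0+0+0+0+1+1+0+1+0+1+0+0+0+0+1+1+0+1+1+0 mod 2 = 0
Syndrome = 00000
s = 0: no error detected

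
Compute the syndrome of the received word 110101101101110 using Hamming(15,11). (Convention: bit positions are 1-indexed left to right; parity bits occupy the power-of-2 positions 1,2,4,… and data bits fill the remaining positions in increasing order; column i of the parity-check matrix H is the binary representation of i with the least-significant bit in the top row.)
Syndrome s = H · r^T (mod 2), r = 110101101101110:
  s[0] = (101010101010101)·(110101101101110) mod 2 = 1+0+0+0+0+0+1+0+1+0+0+0+1+0+0 mod 2 = 0
  s[1] = (011001100110011)·(110101101101110) mod 2 = 0+1+0+0+0+1+1+0+0+1+0+0+0+1+0 mod 2 = 1
  s[2] = (000111100001111)·(110101101101110) mod 2 = 0+0+0+1+0+1+1+0+0+0+0+1+1+1+0 mod 2 = 0
  s[3] = (000000011111111)·(110101101101110) mod 2 = 0+0+0+0+0+0+0+0+1+1+0+1+1+1+0 mod 2 = 1
Syndrome = 0101
Non-zero syndrome: error at position 10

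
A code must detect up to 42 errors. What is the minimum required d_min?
Detecting e errors requires d_min ≥ e + 1 = 42 + 1 = 43.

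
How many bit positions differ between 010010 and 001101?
XOR = 011111, count of 1s = 5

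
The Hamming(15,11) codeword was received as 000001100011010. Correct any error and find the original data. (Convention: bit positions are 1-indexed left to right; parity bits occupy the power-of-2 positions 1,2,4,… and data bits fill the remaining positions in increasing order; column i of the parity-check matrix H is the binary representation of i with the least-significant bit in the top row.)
Syndrome s = H · r^T (mod 2), r = 000001100011010:
  s[0] = (101010101010101)·(000001100011010) mod 2 = 0+0+0+0+0+0+1+0+0+0+1+0+0+0+0 mod 2 = 0
  s[1] = (011001100110011)·(000001100011010) mod 2 = 0+0+0+0+0+1+1+0+0+0+1+0+0+1+0 mod 2 = 0
  s[2] = (000111100001111)·(000001100011010) mod 2 = 0+0+0+0+0+1+1+0+0+0+0+1+0+1+0 mod 2 = 0
  s[3] = (000000011111111)·(000001100011010) mod 2 = 0+0+0+0+0+0+0+0+0+0+1+1+0+1+0 mod 2 = 1
Syndrome = 0001
Column 8 of H equals this syndrome → error at bit 8 (1-indexed).
Flip bit 8: 000001100011010 → 000001110011010
Extract data bits at positions {3,5,6,7,9,10,11,12,13,14,15}: 00110011010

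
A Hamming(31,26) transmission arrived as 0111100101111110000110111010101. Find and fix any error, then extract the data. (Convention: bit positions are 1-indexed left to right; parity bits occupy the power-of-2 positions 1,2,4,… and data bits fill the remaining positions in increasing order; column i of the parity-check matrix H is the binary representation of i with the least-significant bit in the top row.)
Syndrome s = H · r^T (mod 2), r = 0111100101111110000110111010101:
  s[0] = (1010101010101010101010101010101)·(0111100101111110000110111010101) mod 2 = 0+0+1+0+1+0+0+0+0+0+1+0+1+0+1+0+0+0+0+0+1+0+1+0+1+0+1+0+1+0+1 mod 2 = 1
  s[1] = (0110011001100110011001100110011)·(0111100101111110000110111010101) mod 2 = 0+1+1+0+0+0+0+0+0+1+1+0+0+1+1+0+0+0+0+0+0+0+1+0+0+0+1+0+0+0+1 mod 2 = 1
  s[2] = (0001111000011110000111100001111)·(0111100101111110000110111010101) mod 2 = 0+0+0+1+1+0+0+0+0+0+0+1+1+1+1+0+0+0+0+1+1+0+1+0+0+0+0+0+1+0+1 mod 2 = 1
  s[3] = (0000000111111110000000011111111)·(0111100101111110000110111010101) mod 2 = 0+0+0+0+0+0+0+1+0+1+1+1+1+1+1+0+0+0+0+0+0+0+0+1+1+0+1+0+1+0+1 mod 2 = 0
  s[4] = (0000000000000001111111111111111)·(0111100101111110000110111010101) mod 2 = 0+0+0+0+0+0+0+0+0+0+0+0+0+0+0+0+0+0+0+1+1+0+1+1+1+0+1+0+1+0+1 mod 2 = 0
Syndrome = 11100
Column 7 of H equals this syndrome → error at bit 7 (1-indexed).
Flip bit 7: 0111100101111110000110111010101 → 0111101101111110000110111010101
Extract data bits at positions {3,5,6,7,9,10,11,12,13,14,15,17,18,19,20,21,22,23,24,25,26,27,28,29,30,31}: 11010111111000110111010101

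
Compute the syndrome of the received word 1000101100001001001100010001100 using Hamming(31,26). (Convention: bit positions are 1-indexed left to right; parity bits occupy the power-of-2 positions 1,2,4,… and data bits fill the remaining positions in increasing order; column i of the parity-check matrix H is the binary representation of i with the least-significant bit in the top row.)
Syndrome s = H · r^T (mod 2), r = 1000101100001001001100010001100:
  s[0] = (1010101010101010101010101010101)·(1000101100001001001100010001100) mod 2 = 1+0+0+0+1+0+1+0+0+0+0+0+1+0+0+0+0+0+1+0+0+0+0+0+0+0+0+0+1+0+0 mod 2 = 0
  s[1] = (0110011001100110011001100110011)·(1000101100001001001100010001100) mod 2 = 0+0+0+0+0+0+1+0+0+0+0+0+0+0+0+0+0+0+1+0+0+0+0+0+0+0+0+0+0+0+0 mod 2 = 0
  s[2] = (0001111000011110000111100001111)·(1000101100001001001100010001100) mod 2 = 0+0+0+0+1+0+1+0+0+0+0+0+1+0+0+0+0+0+0+1+0+0+0+0+0+0+0+1+1+0+0 mod 2 = 0
  s[3] = (0000000111111110000000011111111)·(1000101100001001001100010001100) mod 2 = 0+0+0+0+0+0+0+1+0+0+0+0+1+0+0+0+0+0+0+0+0+0+0+1+0+0+0+1+1+0+0 mod 2 = 1
  s[4] = (0000000000000001111111111111111)·(1000101100001001001100010001100) mod 2 = 0+0+0+0+0+0+0+0+0+0+0+0+0+0+0+1+0+0+1+1+0+0+0+1+0+0+0+1+1+0+0 mod 2 = 0
Syndrome = 00010
Non-zero syndrome: error at position 8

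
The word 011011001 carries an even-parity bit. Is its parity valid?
Sum of all bits: 0+1+1+0+1+1+0+0+1 = 5; 5 mod 2 = 1. Result is 1 → parity error detected.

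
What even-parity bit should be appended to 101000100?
Sum of data bits: 1+0+1+0+0+0+1+0+0 = 3.
3 mod 2 = 1, so parity bit = 1.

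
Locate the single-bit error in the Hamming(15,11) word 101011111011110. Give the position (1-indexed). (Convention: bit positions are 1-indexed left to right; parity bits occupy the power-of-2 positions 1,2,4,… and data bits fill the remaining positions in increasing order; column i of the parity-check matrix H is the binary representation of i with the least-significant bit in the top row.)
Syndrome s = H · r^T (mod 2), r = 101011111011110:
  s[0] = (101010101010101)·(101011111011110) mod 2 = 1+0+1+0+1+0+1+0+1+0+1+0+1+0+0 mod 2 = 1
  s[1] = (011001100110011)·(101011111011110) mod 2 = 0+0+1+0+0+1+1+0+0+0+1+0+0+1+0 mod 2 = 1
  s[2] = (000111100001111)·(101011111011110) mod 2 = 0+0+0+0+1+1+1+0+0+0+0+1+1+1+0 mod 2 = 0
  s[3] = (000000011111111)·(101011111011110) mod 2 = 0+0+0+0+0+0+0+1+1+0+1+1+1+1+0 mod 2 = 0
Syndrome = 1100
Column i of H is the binary representation of i, so the syndrome is the binary index of the flipped bit.
Read s = 1100 with s[0] as LSB: 1·2^0 + 1·2^1 + 0·2^2 + 0·2^3 = 3.
Error is at bit position 3.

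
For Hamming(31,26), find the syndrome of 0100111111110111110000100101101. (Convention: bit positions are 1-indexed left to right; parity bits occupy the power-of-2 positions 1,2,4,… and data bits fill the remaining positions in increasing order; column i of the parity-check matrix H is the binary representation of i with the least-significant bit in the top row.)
Syndrome s = H · r^T (mod 2), r = 0100111111110111110000100101101:
  s[0] = (1010101010101010101010101010101)·(0100111111110111110000100101101) mod 2 = 0+0+0+0+1+0+1+0+1+0+1+0+0+0+1+0+1+0+0+0+0+0+1+0+0+0+0+0+1+0+1 mod 2 = 1
  s[1] = (0110011001100110011001100110011)·(0100111111110111110000100101101) mod 2 = 0+1+0+0+0+1+1+0+0+1+1+0+0+1+1+0+0+1+0+0+0+0+1+0+0+1+0+0+0+0+1 mod 2 = 1
  s[2] = (0001111000011110000111100001111)·(0100111111110111110000100101101) mod 2 = 0+0+0+0+1+1+1+0+0+0+0+1+0+1+1+0+0+0+0+0+0+0+1+0+0+0+0+1+1+0+1 mod 2 = 0
  s[3] = (0000000111111110000000011111111)·(0100111111110111110000100101101) mod 2 = 0+0+0+0+0+0+0+1+1+1+1+1+0+1+1+0+0+0+0+0+0+0+0+0+0+1+0+1+1+0+1 mod 2 = 1
  s[4] = (0000000000000001111111111111111)·(0100111111110111110000100101101) mod 2 = 0+0+0+0+0+0+0+0+0+0+0+0+0+0+0+1+1+1+0+0+0+0+1+0+0+1+0+1+1+0+1 mod 2 = 0
Syndrome = 11010
Non-zero syndrome: error at position 11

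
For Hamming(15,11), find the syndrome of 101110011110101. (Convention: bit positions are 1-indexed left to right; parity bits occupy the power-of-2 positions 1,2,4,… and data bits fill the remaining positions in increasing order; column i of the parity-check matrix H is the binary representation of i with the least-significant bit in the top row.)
Syndrome s = H · r^T (mod 2), r = 101110011110101:
  s[0] = (101010101010101)·(101110011110101) mod 2 = 1+0+1+0+1+0+0+0+1+0+1+0+1+0+1 mod 2 = 1
  s[1] = (011001100110011)·(101110011110101) mod 2 = 0+0+1+0+0+0+0+0+0+1+1+0+0+0+1 mod 2 = 0
  s[2] = (000111100001111)·(101110011110101) mod 2 = 0+0+0+1+1+0+0+0+0+0+0+0+1+0+1 mod 2 = 0
  s[3] = (000000011111111)·(101110011110101) mod 2 = 0+0+0+0+0+0+0+1+1+1+1+0+1+0+1 mod 2 = 0
Syndrome = 1000
Non-zero syndrome: error at position 1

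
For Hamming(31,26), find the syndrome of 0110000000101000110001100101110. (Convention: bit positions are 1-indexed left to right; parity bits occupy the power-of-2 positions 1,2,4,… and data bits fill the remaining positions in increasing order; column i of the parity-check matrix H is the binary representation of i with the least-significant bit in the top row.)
Syndrome s = H · r^T (mod 2), r = 0110000000101000110001100101110:
  s[0] = (1010101010101010101010101010101)·(0110000000101000110001100101110) mod 2 = 0+0+1+0+0+0+0+0+0+0+1+0+1+0+0+0+1+0+0+0+0+0+1+0+0+0+0+0+1+0+0 mod 2 = 0
  s[1] = (0110011001100110011001100110011)·(0110000000101000110001100101110) mod 2 = 0+1+1+0+0+0+0+0+0+0+1+0+0+0+0+0+0+1+0+0+0+1+1+0+0+1+0+0+0+1+0 mod 2 = 0
  s[2] = (0001111000011110000111100001111)·(0110000000101000110001100101110) mod 2 = 0+0+0+0+0+0+0+0+0+0+0+0+1+0+0+0+0+0+0+0+0+1+1+0+0+0+0+1+1+1+0 mod 2 = 0
  s[3] = (0000000111111110000000011111111)·(0110000000101000110001100101110) mod 2 = 0+0+0+0+0+0+0+0+0+0+1+0+1+0+0+0+0+0+0+0+0+0+0+0+0+1+0+1+1+1+0 mod 2 = 0
  s[4] = (0000000000000001111111111111111)·(0110000000101000110001100101110) mod 2 = 0+0+0+0+0+0+0+0+0+0+0+0+0+0+0+0+1+1+0+0+0+1+1+0+0+1+0+1+1+1+0 mod 2 = 0
Syndrome = 00000
s = 0: no error detected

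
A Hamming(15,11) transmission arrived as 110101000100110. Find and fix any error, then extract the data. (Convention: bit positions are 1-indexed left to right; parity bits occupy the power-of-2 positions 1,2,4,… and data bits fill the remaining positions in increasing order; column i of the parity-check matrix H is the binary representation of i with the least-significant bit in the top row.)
Syndrome s = H · r^T (mod 2), r = 110101000100110:
  s[0] = (101010101010101)·(110101000100110) mod 2 = 1+0+0+0+0+0+0+0+0+0+0+0+1+0+0 mod 2 = 0
  s[1] = (011001100110011)·(110101000100110) mod 2 = 0+1+0+0+0+1+0+0+0+1+0+0+0+1+0 mod 2 = 0
  s[2] = (000111100001111)·(110101000100110) mod 2 = 0+0+0+1+0+1+0+0+0+0+0+0+1+1+0 mod 2 = 0
  s[3] = (000000011111111)·(110101000100110) mod 2 = 0+0+0+0+0+0+0+0+0+1+0+0+1+1+0 mod 2 = 1
Syndrome = 0001
Column 8 of H equals this syndrome → error at bit 8 (1-indexed).
Flip bit 8: 110101000100110 → 110101010100110
Extract data bits at positions {3,5,6,7,9,10,11,12,13,14,15}: 00100100110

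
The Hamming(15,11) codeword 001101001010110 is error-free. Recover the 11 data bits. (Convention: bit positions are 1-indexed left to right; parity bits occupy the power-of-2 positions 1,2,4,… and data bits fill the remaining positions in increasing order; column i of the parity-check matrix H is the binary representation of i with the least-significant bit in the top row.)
Parity bits occupy power-of-2 positions; data bits are at positions {3,5,6,7,9,10,11,12,13,14,15} (1-indexed).
Extract: c[3]=1 c[5]=0 c[6]=1 c[7]=0 c[9]=1 c[10]=0 c[11]=1 c[12]=0 c[13]=1 c[14]=1 c[15]=0
Data = 10101010110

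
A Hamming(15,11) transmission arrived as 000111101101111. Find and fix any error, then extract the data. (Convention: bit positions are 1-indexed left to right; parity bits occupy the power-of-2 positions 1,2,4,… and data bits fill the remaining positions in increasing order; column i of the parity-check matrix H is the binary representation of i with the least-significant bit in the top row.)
Syndrome s = H · r^T (mod 2), r = 000111101101111:
  s[0] = (101010101010101)·(000111101101111) mod 2 = 0+0+0+0+1+0+1+0+1+0+0+0+1+0+1 mod 2 = 1
  s[1] = (011001100110011)·(000111101101111) mod 2 = 0+0+0+0+0+1+1+0+0+1+0+0+0+1+1 mod 2 = 1
  s[2] = (000111100001111)·(000111101101111) mod 2 = 0+0+0+1+1+1+1+0+0+0+0+1+1+1+1 mod 2 = 0
  s[3] = (000000011111111)·(000111101101111) mod 2 = 0+0+0+0+0+0+0+0+1+1+0+1+1+1+1 mod 2 = 0
Syndrome = 1100
Column 3 of H equals this syndrome → error at bit 3 (1-indexed).
Flip bit 3: 000111101101111 → 001111101101111
Extract data bits at positions {3,5,6,7,9,10,11,12,13,14,15}: 11111101111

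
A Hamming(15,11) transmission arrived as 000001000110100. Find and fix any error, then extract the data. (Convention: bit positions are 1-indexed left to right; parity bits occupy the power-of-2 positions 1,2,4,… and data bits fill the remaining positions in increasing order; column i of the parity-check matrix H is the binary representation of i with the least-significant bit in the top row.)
Syndrome s = H · r^T (mod 2), r = 000001000110100:
  s[0] = (101010101010101)·(000001000110100) mod 2 = 0+0+0+0+0+0+0+0+0+0+1+0+1+0+0 mod 2 = 0
  s[1] = (011001100110011)·(000001000110100) mod 2 = 0+0+0+0+0+1+0+0+0+1+1+0+0+0+0 mod 2 = 1
  s[2] = (000111100001111)·(000001000110100) mod 2 = 0+0+0+0+0+1+0+0+0+0+0+0+1+0+0 mod 2 = 0
  s[3] = (000000011111111)·(000001000110100) mod 2 = 0+0+0+0+0+0+0+0+0+1+1+0+1+0+0 mod 2 = 1
Syndrome = 0101
Column 10 of H equals this syndrome → error at bit 10 (1-indexed).
Flip bit 10: 000001000110100 → 000001000010100
Extract data bits at positions {3,5,6,7,9,10,11,12,13,14,15}: 00100010100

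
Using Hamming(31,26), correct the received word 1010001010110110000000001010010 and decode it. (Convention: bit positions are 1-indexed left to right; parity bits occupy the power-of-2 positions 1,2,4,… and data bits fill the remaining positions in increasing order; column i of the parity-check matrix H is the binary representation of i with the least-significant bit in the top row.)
Syndrome s = H · r^T (mod 2), r = 1010001010110110000000001010010:
  s[0] = (1010101010101010101010101010101)·(1010001010110110000000001010010) mod 2 = 1+0+1+0+0+0+1+0+1+0+1+0+0+0+1+0+0+0+0+0+0+0+0+0+1+0+1+0+0+0+0 mod 2 = 0
  s[1] = (0110011001100110011001100110011)·(1010001010110110000000001010010) mod 2 = 0+0+1+0+0+0+1+0+0+0+1+0+0+1+1+0+0+0+0+0+0+0+0+0+0+0+1+0+0+1+0 mod 2 = 1
  s[2] = (0001111000011110000111100001111)·(1010001010110110000000001010010) mod 2 = 0+0+0+0+0+0+1+0+0+0+0+1+0+1+1+0+0+0+0+0+0+0+0+0+0+0+0+0+0+1+0 mod 2 = 1
  s[3] = (0000000111111110000000011111111)·(1010001010110110000000001010010) mod 2 = 0+0+0+0+0+0+0+0+1+0+1+1+0+1+1+0+0+0+0+0+0+0+0+0+1+0+1+0+0+1+0 mod 2 = 0
  s[4] = (0000000000000001111111111111111)·(1010001010110110000000001010010) mod 2 = 0+0+0+0+0+0+0+0+0+0+0+0+0+0+0+0+0+0+0+0+0+0+0+0+1+0+1+0+0+1+0 mod 2 = 1
Syndrome = 01101
Column 22 of H equals this syndrome → error at bit 22 (1-indexed).
Flip bit 22: 1010001010110110000000001010010 → 1010001010110110000001001010010
Extract data bits at positions {3,5,6,7,9,10,11,12,13,14,15,17,18,19,20,21,22,23,24,25,26,27,28,29,30,31}: 10011011011000001001010010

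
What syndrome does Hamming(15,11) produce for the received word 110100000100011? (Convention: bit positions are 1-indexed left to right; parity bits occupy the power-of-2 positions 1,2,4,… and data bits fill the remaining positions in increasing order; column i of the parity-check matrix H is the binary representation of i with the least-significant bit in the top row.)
Syndrome s = H · r^T (mod 2), r = 110100000100011:
  s[0] = (101010101010101)·(110100000100011) mod 2 = 1+0+0+0+0+0+0+0+0+0+0+0+0+0+1 mod 2 = 0
  s[1] = (011001100110011)·(110100000100011) mod 2 = 0+1+0+0+0+0+0+0+0+1+0+0+0+1+1 mod 2 = 0
  s[2] = (000111100001111)·(110100000100011) mod 2 = 0+0+0+1+0+0+0+0+0+0+0+0+0+1+1 mod 2 = 1
  s[3] = (000000011111111)·(110100000100011) mod 2 = 0+0+0+0+0+0+0+0+0+1+0+0+0+1+1 mod 2 = 1
Syndrome = 0011
Non-zero syndrome: error at position 12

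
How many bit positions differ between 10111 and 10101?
XOR = 00010, count of 1s = 1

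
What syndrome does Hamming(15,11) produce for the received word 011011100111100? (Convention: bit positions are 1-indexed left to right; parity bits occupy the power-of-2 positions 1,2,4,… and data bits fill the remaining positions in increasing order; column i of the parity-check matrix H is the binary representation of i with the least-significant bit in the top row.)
Syndrome s = H · r^T (mod 2), r = 011011100111100:
  s[0] = (101010101010101)·(011011100111100) mod 2 = 0+0+1+0+1+0+1+0+0+0+1+0+1+0+0 mod 2 = 1
  s[1] = (011001100110011)·(011011100111100) mod 2 = 0+1+1+0+0+1+1+0+0+1+1+0+0+0+0 mod 2 = 0
  s[2] = (000111100001111)·(011011100111100) mod 2 = 0+0+0+0+1+1+1+0+0+0+0+1+1+0+0 mod 2 = 1
  s[3] = (000000011111111)·(011011100111100) mod 2 = 0+0+0+0+0+0+0+0+0+1+1+1+1+0+0 mod 2 = 0
Syndrome = 1010
Non-zero syndrome: error at position 5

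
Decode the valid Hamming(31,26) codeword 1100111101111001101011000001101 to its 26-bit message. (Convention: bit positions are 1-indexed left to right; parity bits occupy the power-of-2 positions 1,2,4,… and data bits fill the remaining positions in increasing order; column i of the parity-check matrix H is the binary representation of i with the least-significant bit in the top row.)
Parity bits occupy power-of-2 positions; data bits are at positions {3,5,6,7,9,10,11,12,13,14,15,17,18,19,20,21,22,23,24,25,26,27,28,29,30,31} (1-indexed).
Extract: c[3]=0 c[5]=1 c[6]=1 c[7]=1 c[9]=0 c[10]=1 c[11]=1 c[12]=1 c[13]=1 c[14]=0 c[15]=0 c[17]=1 c[18]=0 c[19]=1 c[20]=0 c[21]=1 c[22]=1 c[23]=0 c[24]=0 c[25]=0 c[26]=0 c[27]=0 c[28]=1 c[29]=1 c[30]=0 c[31]=1
Data = 01110111100101011000001101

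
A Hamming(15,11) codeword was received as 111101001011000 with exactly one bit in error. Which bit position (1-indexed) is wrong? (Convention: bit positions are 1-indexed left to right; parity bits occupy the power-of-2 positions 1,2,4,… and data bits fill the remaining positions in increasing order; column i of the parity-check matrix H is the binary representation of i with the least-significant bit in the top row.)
Syndrome s = H · r^T (mod 2), r = 111101001011000:
  s[0] = (101010101010101)·(111101001011000) mod 2 = 1+0+1+0+0+0+0+0+1+0+1+0+0+0+0 mod 2 = 0
  s[1] = (011001100110011)·(111101001011000) mod 2 = 0+1+1+0+0+1+0+0+0+0+1+0+0+0+0 mod 2 = 0
  s[2] = (000111100001111)·(111101001011000) mod 2 = 0+0+0+1+0+1+0+0+0+0+0+1+0+0+0 mod 2 = 1
  s[3] = (000000011111111)·(111101001011000) mod 2 = 0+0+0+0+0+0+0+0+1+0+1+1+0+0+0 mod 2 = 1
Syndrome = 0011
Column i of H is the binary representation of i, so the syndrome is the binary index of the flipped bit.
Read s = 0011 with s[0] as LSB: 0·2^0 + 0·2^1 + 1·2^2 + 1·2^3 = 12.
Error is at bit position 12.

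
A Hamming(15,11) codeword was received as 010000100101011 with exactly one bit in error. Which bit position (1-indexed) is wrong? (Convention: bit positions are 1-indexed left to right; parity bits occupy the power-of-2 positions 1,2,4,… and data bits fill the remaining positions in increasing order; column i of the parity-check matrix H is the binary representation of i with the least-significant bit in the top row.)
Syndrome s = H · r^T (mod 2), r = 010000100101011:
  s[0] = (101010101010101)·(010000100101011) mod 2 = 0+0+0+0+0+0+1+0+0+0+0+0+0+0+1 mod 2 = 0
  s[1] = (011001100110011)·(010000100101011) mod 2 = 0+1+0+0+0+0+1+0+0+1+0+0+0+1+1 mod 2 = 1
  s[2] = (000111100001111)·(010000100101011) mod 2 = 0+0+0+0+0+0+1+0+0+0+0+1+0+1+1 mod 2 = 0
  s[3] = (000000011111111)·(010000100101011) mod 2 = 0+0+0+0+0+0+0+0+0+1+0+1+0+1+1 mod 2 = 0
Syndrome = 0100
Column i of H is the binary representation of i, so the syndrome is the binary index of the flipped bit.
Read s = 0100 with s[0] as LSB: 0·2^0 + 1·2^1 + 0·2^2 + 0·2^3 = 2.
Error is at bit position 2.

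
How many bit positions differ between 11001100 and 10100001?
XOR = 01101101, count of 1s = 5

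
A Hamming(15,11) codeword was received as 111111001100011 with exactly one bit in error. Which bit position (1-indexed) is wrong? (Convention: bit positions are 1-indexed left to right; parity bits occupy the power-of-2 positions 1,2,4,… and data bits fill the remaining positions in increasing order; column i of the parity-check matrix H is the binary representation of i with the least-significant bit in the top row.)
Syndrome s = H · r^T (mod 2), r = 111111001100011:
  s[0] = (101010101010101)·(111111001100011) mod 2 = 1+0+1+0+1+0+0+0+1+0+0+0+0+0+1 mod 2 = 1
  s[1] = (011001100110011)·(111111001100011) mod 2 = 0+1+1+0+0+1+0+0+0+1+0+0+0+1+1 mod 2 = 0
  s[2] = (000111100001111)·(111111001100011) mod 2 = 0+0+0+1+1+1+0+0+0+0+0+0+0+1+1 mod 2 = 1
  s[3] = (000000011111111)·(111111001100011) mod 2 = 0+0+0+0+0+0+0+0+1+1+0+0+0+1+1 mod 2 = 0
Syndrome = 1010
Column i of H is the binary representation of i, so the syndrome is the binary index of the flipped bit.
Read s = 1010 with s[0] as LSB: 1·2^0 + 0·2^1 + 1·2^2 + 0·2^3 = 5.
Error is at bit position 5.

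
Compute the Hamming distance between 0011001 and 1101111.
XOR = 1110110, count of 1s = 5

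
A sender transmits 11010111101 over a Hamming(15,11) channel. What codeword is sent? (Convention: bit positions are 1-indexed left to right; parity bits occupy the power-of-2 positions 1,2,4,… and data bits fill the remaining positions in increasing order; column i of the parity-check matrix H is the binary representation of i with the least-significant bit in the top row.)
Codeword c = d · G (mod 2), d = 11010111101:
  c[0] = d·G[:,0] = (11010111101)·(11011010101) mod 2 = 1+1+0+1+0+0+1+0+1+0+1 mod 2 = 0
  c[1] = d·G[:,1] = (11010111101)·(10110110011) mod 2 = 1+0+0+1+0+1+1+0+0+0+1 mod 2 = 1
  c[2] = d·G[:,2] = (11010111101)·(10000000000) mod 2 = 1+0+0+0+0+0+0+0+0+0+0 mod 2 = 1
  c[3] = d·G[:,3] = (11010111101)·(01110001111) mod 2 = 0+1+0+1+0+0+0+1+1+0+1 mod 2 = 1
  c[4] = d·G[:,4] = (11010111101)·(01000000000) mod 2 = 0+1+0+0+0+0+0+0+0+0+0 mod 2 = 1
  c[5] = d·G[:,5] = (11010111101)·(00100000000) mod 2 = 0+0+0+0+0+0+0+0+0+0+0 mod 2 = 0
  c[6] = d·G[:,6] = (11010111101)·(00010000000) mod 2 = 0+0+0+1+0+0+0+0+0+0+0 mod 2 = 1
  c[7] = d·G[:,7] = (11010111101)·(00001111111) mod 2 = 0+0+0+0+0+1+1+1+1+0+1 mod 2 = 1
  c[8] = d·G[:,8] = (11010111101)·(00001000000) mod 2 = 0+0+0+0+0+0+0+0+0+0+0 mod 2 = 0
  c[9] = d·G[:,9] = (11010111101)·(00000100000) mod 2 = 0+0+0+0+0+1+0+0+0+0+0 mod 2 = 1
  c[10] = d·G[:,10] = (11010111101)·(00000010000) mod 2 = 0+0+0+0+0+0+1+0+0+0+0 mod 2 = 1
  c[11] = d·G[:,11] = (11010111101)·(00000001000) mod 2 = 0+0+0+0+0+0+0+1+0+0+0 mod 2 = 1
  c[12] = d·G[:,12] = (11010111101)·(00000000100) mod 2 = 0+0+0+0+0+0+0+0+1+0+0 mod 2 = 1
  c[13] = d·G[:,13] = (11010111101)·(00000000010) mod 2 = 0+0+0+0+0+0+0+0+0+0+0 mod 2 = 0
  c[14] = d·G[:,14] = (11010111101)·(00000000001) mod 2 = 0+0+0+0+0+0+0+0+0+0+1 mod 2 = 1
Codeword = 011110110111101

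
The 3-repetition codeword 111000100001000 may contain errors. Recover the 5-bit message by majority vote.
Split into 3-bit blocks and majority-vote each:
  block 1 = 111: 3 ones, 0 zeros → 1
  block 2 = 000: 0 ones, 3 zeros → 0
  block 3 = 100: 1 ones, 2 zeros → 0
  block 4 = 001: 1 ones, 2 zeros → 0
  block 5 = 000: 0 ones, 3 zeros → 0
Decoded = 10000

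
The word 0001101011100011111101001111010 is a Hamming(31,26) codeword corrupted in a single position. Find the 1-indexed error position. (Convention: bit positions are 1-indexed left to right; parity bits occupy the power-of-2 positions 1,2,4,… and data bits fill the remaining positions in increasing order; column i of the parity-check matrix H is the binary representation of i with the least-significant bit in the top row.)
Syndrome s = H · r^T (mod 2), r = 0001101011100011111101001111010:
  s[0] = (1010101010101010101010101010101)·(0001101011100011111101001111010) mod 2 = 0+0+0+0+1+0+1+0+1+0+1+0+0+0+1+0+1+0+1+0+0+0+0+0+1+0+1+0+0+0+0 mod 2 = 1
  s[1] = (0110011001100110011001100110011)·(0001101011100011111101001111010) mod 2 = 0+0+0+0+0+0+1+0+0+1+1+0+0+0+1+0+0+1+1+0+0+1+0+0+0+1+1+0+0+1+0 mod 2 = 0
  s[2] = (0001111000011110000111100001111)·(0001101011100011111101001111010) mod 2 = 0+0+0+1+1+0+1+0+0+0+0+0+0+0+1+0+0+0+0+1+0+1+0+0+0+0+0+1+0+1+0 mod 2 = 0
  s[3] = (0000000111111110000000011111111)·(0001101011100011111101001111010) mod 2 = 0+0+0+0+0+0+0+0+1+1+1+0+0+0+1+0+0+0+0+0+0+0+0+0+1+1+1+1+0+1+0 mod 2 = 1
  s[4] = (0000000000000001111111111111111)·(0001101011100011111101001111010) mod 2 = 0+0+0+0+0+0+0+0+0+0+0+0+0+0+0+1+1+1+1+1+0+1+0+0+1+1+1+1+0+1+0 mod 2 = 1
Syndrome = 10011
Column i of H is the binary representation of i, so the syndrome is the binary index of the flipped bit.
Read s = 10011 with s[0] as LSB: 1·2^0 + 0·2^1 + 0·2^2 + 1·2^3 + 1·2^4 = 25.
Error is at bit position 25.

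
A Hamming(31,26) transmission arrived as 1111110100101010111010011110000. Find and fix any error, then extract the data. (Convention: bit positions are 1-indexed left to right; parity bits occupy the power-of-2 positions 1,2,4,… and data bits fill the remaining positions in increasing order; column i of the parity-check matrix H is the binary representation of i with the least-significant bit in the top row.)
Syndrome s = H · r^T (mod 2), r = 1111110100101010111010011110000:
  s[0] = (1010101010101010101010101010101)·(1111110100101010111010011110000) mod 2 = 1+0+1+0+1+0+0+0+0+0+1+0+1+0+1+0+1+0+1+0+1+0+0+0+1+0+1+0+0+0+0 mod 2 = 1
  s[1] = (0110011001100110011001100110011)·(1111110100101010111010011110000) mod 2 = 0+1+1+0+0+1+0+0+0+0+1+0+0+0+1+0+0+1+1+0+0+0+0+0+0+1+1+0+0+0+0 mod 2 = 1
  s[2] = (0001111000011110000111100001111)·(1111110100101010111010011110000) mod 2 = 0+0+0+1+1+1+0+0+0+0+0+0+1+0+1+0+0+0+0+0+1+0+0+0+0+0+0+0+0+0+0 mod 2 = 0
  s[3] = (0000000111111110000000011111111)·(1111110100101010111010011110000) mod 2 = 0+0+0+0+0+0+0+1+0+0+1+0+1+0+1+0+0+0+0+0+0+0+0+1+1+1+1+0+0+0+0 mod 2 = 0
  s[4] = (0000000000000001111111111111111)·(1111110100101010111010011110000) mod 2 = 0+0+0+0+0+0+0+0+0+0+0+0+0+0+0+0+1+1+1+0+1+0+0+1+1+1+1+0+0+0+0 mod 2 = 0
Syndrome = 11000
Column 3 of H equals this syndrome → error at bit 3 (1-indexed).
Flip bit 3: 1111110100101010111010011110000 → 1101110100101010111010011110000
Extract data bits at positions {3,5,6,7,9,10,11,12,13,14,15,17,18,19,20,21,22,23,24,25,26,27,28,29,30,31}: 01100010101111010011110000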